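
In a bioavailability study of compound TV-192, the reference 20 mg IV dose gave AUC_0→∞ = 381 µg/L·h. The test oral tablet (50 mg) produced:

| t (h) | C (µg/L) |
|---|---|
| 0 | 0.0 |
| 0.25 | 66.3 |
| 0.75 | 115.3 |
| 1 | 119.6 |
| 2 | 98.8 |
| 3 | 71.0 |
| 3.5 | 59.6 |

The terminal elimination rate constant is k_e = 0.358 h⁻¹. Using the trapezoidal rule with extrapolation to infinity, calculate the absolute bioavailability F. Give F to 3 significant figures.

F = 0.500

Trapezoidal AUC_0→3.5 (oral tablet):
  [0→0.25]: (0.0+66.3)/2 × 0.25 = 8.2875
  [0.25→0.75]: (66.3+115.3)/2 × 0.5 = 45.4
  [0.75→1]: (115.3+119.6)/2 × 0.25 = 29.3625
  [1→2]: (119.6+98.8)/2 × 1 = 109.2
  [2→3]: (98.8+71.0)/2 × 1 = 84.9
  [3→3.5]: (71.0+59.6)/2 × 0.5 = 32.65
  Sum = 309.8 µg/L·h
Tail: C_last/k_e = 59.6/0.358 = 166.480
AUC_0→∞ (oral tablet) = 309.8 + 166.480 = 476.28 µg/L·h
F = (AUC_ev/D_ev)/(AUC_iv/D_iv) = (476.28/50)/(381/20) = 9.5256/19.05 = 0.5000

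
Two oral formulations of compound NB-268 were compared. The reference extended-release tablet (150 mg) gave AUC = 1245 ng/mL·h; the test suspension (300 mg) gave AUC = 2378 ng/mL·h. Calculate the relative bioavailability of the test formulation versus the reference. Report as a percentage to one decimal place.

F_rel = (AUC_test/D_test) / (AUC_ref/D_ref)
      = (2378/300) / (1245/150)
      = 7.92667 / 8.3 = 0.9550 = 95.50%

F_rel = 95.5%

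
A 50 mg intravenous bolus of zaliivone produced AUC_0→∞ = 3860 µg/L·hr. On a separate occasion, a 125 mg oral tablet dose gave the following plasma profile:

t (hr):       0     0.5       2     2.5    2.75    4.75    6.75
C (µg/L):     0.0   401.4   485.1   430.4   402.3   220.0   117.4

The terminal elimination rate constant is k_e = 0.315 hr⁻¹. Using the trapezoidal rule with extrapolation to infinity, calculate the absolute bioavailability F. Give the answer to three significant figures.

F = 0.252

Trapezoidal AUC_0→6.75 (oral tablet):
  [0→0.5]: (0.0+401.4)/2 × 0.5 = 100.35
  [0.5→2]: (401.4+485.1)/2 × 1.5 = 664.875
  [2→2.5]: (485.1+430.4)/2 × 0.5 = 228.875
  [2.5→2.75]: (430.4+402.3)/2 × 0.25 = 104.0875
  [2.75→4.75]: (402.3+220.0)/2 × 2 = 622.3
  [4.75→6.75]: (220.0+117.4)/2 × 2 = 337.4
  Sum = 2057.8875 µg/L·hr
Tail: C_last/k_e = 117.4/0.315 = 372.698
AUC_0→∞ (oral tablet) = 2057.8875 + 372.698 = 2430.5855 µg/L·hr
F = (AUC_ev/D_ev)/(AUC_iv/D_iv) = (2430.5855/125)/(3860/50) = 19.444684/77.2 = 0.2519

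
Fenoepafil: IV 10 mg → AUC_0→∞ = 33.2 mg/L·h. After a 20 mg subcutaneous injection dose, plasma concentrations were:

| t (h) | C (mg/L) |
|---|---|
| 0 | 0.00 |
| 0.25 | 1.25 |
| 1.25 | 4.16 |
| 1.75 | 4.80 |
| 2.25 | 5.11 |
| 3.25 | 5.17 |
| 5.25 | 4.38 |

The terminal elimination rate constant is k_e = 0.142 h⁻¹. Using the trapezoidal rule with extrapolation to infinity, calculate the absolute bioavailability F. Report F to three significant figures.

Trapezoidal AUC_0→5.25 (subcutaneous injection):
  [0→0.25]: (0.00+1.25)/2 × 0.25 = 0.15625
  [0.25→1.25]: (1.25+4.16)/2 × 1 = 2.705
  [1.25→1.75]: (4.16+4.80)/2 × 0.5 = 2.24
  [1.75→2.25]: (4.80+5.11)/2 × 0.5 = 2.4775
  [2.25→3.25]: (5.11+5.17)/2 × 1 = 5.14
  [3.25→5.25]: (5.17+4.38)/2 × 2 = 9.55
  Sum = 22.26875 mg/L·h
Tail: C_last/k_e = 4.38/0.142 = 30.845
AUC_0→∞ (subcutaneous injection) = 22.26875 + 30.845 = 53.11375 mg/L·h
F = (AUC_ev/D_ev)/(AUC_iv/D_iv) = (53.11375/20)/(33.2/10) = 2.6556875/3.32 = 0.7999

F = 0.800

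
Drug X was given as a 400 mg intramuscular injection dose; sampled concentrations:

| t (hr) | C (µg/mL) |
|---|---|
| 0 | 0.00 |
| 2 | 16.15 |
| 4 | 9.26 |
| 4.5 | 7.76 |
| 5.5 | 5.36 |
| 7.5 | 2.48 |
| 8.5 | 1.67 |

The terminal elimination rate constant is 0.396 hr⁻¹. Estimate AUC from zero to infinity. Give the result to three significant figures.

AUC = 66.5 µg/mL·hr

Trapezoidal AUC_0→8.5:
  [0→2]: (0.00+16.15)/2 × 2 = 16.15
  [2→4]: (16.15+9.26)/2 × 2 = 25.41
  [4→4.5]: (9.26+7.76)/2 × 0.5 = 4.255
  [4.5→5.5]: (7.76+5.36)/2 × 1 = 6.56
  [5.5→7.5]: (5.36+2.48)/2 × 2 = 7.84
  [7.5→8.5]: (2.48+1.67)/2 × 1 = 2.075
  Sum = 62.29 µg/mL·hr
Extrapolated tail: C_last / k_e = 1.67 / 0.396 = 4.217
AUC_0→∞ = 62.29 + 4.217 = 66.507 µg/mL·hr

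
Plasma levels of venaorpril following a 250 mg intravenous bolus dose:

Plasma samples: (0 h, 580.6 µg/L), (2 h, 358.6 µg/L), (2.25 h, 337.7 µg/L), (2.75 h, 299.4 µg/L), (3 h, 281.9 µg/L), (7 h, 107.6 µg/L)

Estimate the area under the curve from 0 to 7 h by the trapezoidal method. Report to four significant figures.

Trapezoidal AUC_0→7:
  [0→2]: (580.6+358.6)/2 × 2 = 939.2
  [2→2.25]: (358.6+337.7)/2 × 0.25 = 87.0375
  [2.25→2.75]: (337.7+299.4)/2 × 0.5 = 159.275
  [2.75→3]: (299.4+281.9)/2 × 0.25 = 72.6625
  [3→7]: (281.9+107.6)/2 × 4 = 779.0
  Sum = 2037.175 µg/L·h

AUC = 2037 µg/L·h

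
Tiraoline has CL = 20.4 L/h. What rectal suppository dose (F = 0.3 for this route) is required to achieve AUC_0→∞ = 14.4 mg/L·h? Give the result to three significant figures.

Dose = 979 mg

Dose = CL × AUC_0→∞ / F
     = 20.4 × 14.4 / 0.3 = 979.2 mg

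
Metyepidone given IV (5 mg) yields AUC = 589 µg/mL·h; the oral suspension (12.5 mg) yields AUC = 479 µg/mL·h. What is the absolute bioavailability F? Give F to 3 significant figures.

F = 0.325

F = (AUC_ev / D_ev) / (AUC_iv / D_iv)
  = (479/12.5) / (589/5)
  = 38.32 / 117.8 = 0.3253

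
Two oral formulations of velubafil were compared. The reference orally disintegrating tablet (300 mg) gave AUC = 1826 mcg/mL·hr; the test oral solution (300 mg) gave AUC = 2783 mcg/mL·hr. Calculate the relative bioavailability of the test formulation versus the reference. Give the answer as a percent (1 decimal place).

F_rel = (AUC_test/D_test) / (AUC_ref/D_ref)
      = (2783/300) / (1826/300)
      = 9.27667 / 6.08667 = 1.5241 = 152.41%

F_rel = 152.4%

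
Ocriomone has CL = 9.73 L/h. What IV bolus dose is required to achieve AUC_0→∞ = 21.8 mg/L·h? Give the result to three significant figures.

Dose_iv = CL × AUC_0→∞
     = 9.73 × 21.8 = 212.114 mg

Dose = 212 mg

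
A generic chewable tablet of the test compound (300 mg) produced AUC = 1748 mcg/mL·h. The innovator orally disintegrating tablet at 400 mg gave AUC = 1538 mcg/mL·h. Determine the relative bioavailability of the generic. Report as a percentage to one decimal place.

F_rel = (AUC_test/D_test) / (AUC_ref/D_ref)
      = (1748/300) / (1538/400)
      = 5.82667 / 3.845 = 1.5154 = 151.54%

F_rel = 151.5%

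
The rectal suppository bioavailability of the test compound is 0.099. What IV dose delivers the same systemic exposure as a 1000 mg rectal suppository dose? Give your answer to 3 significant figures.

Systemic exposure from an extravascular dose = F × D_ev, so the equivalent IV dose is F × D_ev.
D_iv = F × D_ev = 0.099 × 1000 = 99 mg

D_iv = 99.0 mg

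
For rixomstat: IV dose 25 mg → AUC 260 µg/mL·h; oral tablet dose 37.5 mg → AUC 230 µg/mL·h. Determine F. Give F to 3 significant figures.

F = (AUC_ev / D_ev) / (AUC_iv / D_iv)
  = (230/37.5) / (260/25)
  = 6.13333 / 10.4 = 0.5897

F = 0.590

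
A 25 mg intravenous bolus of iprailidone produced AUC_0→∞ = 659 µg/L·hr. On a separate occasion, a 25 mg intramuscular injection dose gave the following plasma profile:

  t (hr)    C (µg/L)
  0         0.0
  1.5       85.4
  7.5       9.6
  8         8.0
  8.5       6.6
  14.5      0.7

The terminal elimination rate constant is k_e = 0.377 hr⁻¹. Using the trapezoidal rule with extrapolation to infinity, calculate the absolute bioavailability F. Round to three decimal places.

F = 0.578

Trapezoidal AUC_0→14.5 (intramuscular injection):
  [0→1.5]: (0.0+85.4)/2 × 1.5 = 64.05
  [1.5→7.5]: (85.4+9.6)/2 × 6 = 285.0
  [7.5→8]: (9.6+8.0)/2 × 0.5 = 4.4
  [8→8.5]: (8.0+6.6)/2 × 0.5 = 3.65
  [8.5→14.5]: (6.6+0.7)/2 × 6 = 21.9
  Sum = 379.0 µg/L·hr
Tail: C_last/k_e = 0.7/0.377 = 1.857
AUC_0→∞ (intramuscular injection) = 379.0 + 1.857 = 380.857 µg/L·hr
F = (AUC_ev/D_ev)/(AUC_iv/D_iv) = (380.857/25)/(659/25) = 15.23428/26.36 = 0.5779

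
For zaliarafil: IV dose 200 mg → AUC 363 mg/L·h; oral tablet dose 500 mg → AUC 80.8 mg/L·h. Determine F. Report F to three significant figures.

F = (AUC_ev / D_ev) / (AUC_iv / D_iv)
  = (80.8/500) / (363/200)
  = 0.1616 / 1.815 = 0.0890

F = 0.0890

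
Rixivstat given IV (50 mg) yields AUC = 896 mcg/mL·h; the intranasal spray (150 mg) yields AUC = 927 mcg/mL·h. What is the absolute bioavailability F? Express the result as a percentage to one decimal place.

F = (AUC_ev / D_ev) / (AUC_iv / D_iv)
  = (927/150) / (896/50)
  = 6.18 / 17.92 = 0.3449
  = 34.49%

F = 34.5%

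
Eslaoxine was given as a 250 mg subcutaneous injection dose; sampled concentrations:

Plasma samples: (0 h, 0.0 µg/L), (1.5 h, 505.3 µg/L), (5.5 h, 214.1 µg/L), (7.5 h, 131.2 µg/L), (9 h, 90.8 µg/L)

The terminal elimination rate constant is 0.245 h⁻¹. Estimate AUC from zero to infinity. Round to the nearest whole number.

AUC = 2700 µg/L·h

Trapezoidal AUC_0→9:
  [0→1.5]: (0.0+505.3)/2 × 1.5 = 378.975
  [1.5→5.5]: (505.3+214.1)/2 × 4 = 1438.8
  [5.5→7.5]: (214.1+131.2)/2 × 2 = 345.3
  [7.5→9]: (131.2+90.8)/2 × 1.5 = 166.5
  Sum = 2329.575 µg/L·h
Extrapolated tail: C_last / k_e = 90.8 / 0.245 = 370.612
AUC_0→∞ = 2329.575 + 370.612 = 2700.187 µg/L·h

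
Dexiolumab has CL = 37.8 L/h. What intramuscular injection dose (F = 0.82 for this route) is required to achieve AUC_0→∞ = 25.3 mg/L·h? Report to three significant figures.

Dose = 1170 mg

Dose = CL × AUC_0→∞ / F
     = 37.8 × 25.3 / 0.82 = 1166.27 mg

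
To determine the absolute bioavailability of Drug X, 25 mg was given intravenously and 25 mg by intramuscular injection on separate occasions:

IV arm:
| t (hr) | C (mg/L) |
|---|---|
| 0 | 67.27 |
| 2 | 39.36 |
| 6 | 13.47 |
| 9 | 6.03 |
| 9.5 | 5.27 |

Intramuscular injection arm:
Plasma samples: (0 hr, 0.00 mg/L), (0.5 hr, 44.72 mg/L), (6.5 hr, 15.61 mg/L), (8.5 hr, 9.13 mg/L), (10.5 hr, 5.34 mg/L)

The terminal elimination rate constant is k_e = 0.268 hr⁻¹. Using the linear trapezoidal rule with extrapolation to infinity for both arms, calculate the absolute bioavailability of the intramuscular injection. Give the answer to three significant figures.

Trapezoidal AUC_0→9.5 (IV):
  [0→2]: (67.27+39.36)/2 × 2 = 106.63
  [2→6]: (39.36+13.47)/2 × 4 = 105.66
  [6→9]: (13.47+6.03)/2 × 3 = 29.25
  [9→9.5]: (6.03+5.27)/2 × 0.5 = 2.825
  Sum = 244.365 mg/L·hr
IV tail: 5.27/0.268 = 19.664; AUC_iv,0→∞ = 244.365 + 19.664 = 264.029 mg/L·hr
Trapezoidal AUC_0→10.5 (intramuscular injection):
  [0→0.5]: (0.00+44.72)/2 × 0.5 = 11.18
  [0.5→6.5]: (44.72+15.61)/2 × 6 = 180.99
  [6.5→8.5]: (15.61+9.13)/2 × 2 = 24.74
  [8.5→10.5]: (9.13+5.34)/2 × 2 = 14.47
  Sum = 231.38 mg/L·hr
intramuscular injection tail: 5.34/0.268 = 19.925; AUC_ev,0→∞ = 231.38 + 19.925 = 251.305 mg/L·hr
F = (AUC_ev/D_ev)/(AUC_iv/D_iv) = (251.305/25)/(264.029/25) = 10.0522/10.56116 = 0.9518

F = 0.952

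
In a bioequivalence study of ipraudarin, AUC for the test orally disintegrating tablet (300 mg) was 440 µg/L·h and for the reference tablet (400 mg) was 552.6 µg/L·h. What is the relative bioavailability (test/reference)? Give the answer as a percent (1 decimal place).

F_rel = (AUC_test/D_test) / (AUC_ref/D_ref)
      = (440/300) / (552.6/400)
      = 1.46667 / 1.3815 = 1.0617 = 106.17%

F_rel = 106.2%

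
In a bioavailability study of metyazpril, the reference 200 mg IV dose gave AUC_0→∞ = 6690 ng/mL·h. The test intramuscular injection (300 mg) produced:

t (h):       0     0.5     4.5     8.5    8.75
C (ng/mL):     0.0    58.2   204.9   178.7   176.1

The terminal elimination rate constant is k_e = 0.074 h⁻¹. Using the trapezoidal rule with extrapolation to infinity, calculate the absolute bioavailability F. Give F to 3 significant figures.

F = 0.372

Trapezoidal AUC_0→8.75 (intramuscular injection):
  [0→0.5]: (0.0+58.2)/2 × 0.5 = 14.55
  [0.5→4.5]: (58.2+204.9)/2 × 4 = 526.2
  [4.5→8.5]: (204.9+178.7)/2 × 4 = 767.2
  [8.5→8.75]: (178.7+176.1)/2 × 0.25 = 44.35
  Sum = 1352.3 ng/mL·h
Tail: C_last/k_e = 176.1/0.074 = 2379.730
AUC_0→∞ (intramuscular injection) = 1352.3 + 2379.730 = 3732.03 ng/mL·h
F = (AUC_ev/D_ev)/(AUC_iv/D_iv) = (3732.03/300)/(6690/200) = 12.4401/33.45 = 0.3719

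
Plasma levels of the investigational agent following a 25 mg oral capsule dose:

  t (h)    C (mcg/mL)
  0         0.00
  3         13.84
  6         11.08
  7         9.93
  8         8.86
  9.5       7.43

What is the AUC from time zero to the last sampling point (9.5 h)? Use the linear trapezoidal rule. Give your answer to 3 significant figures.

AUC = 90.3 mcg/mL·h

Trapezoidal AUC_0→9.5:
  [0→3]: (0.00+13.84)/2 × 3 = 20.76
  [3→6]: (13.84+11.08)/2 × 3 = 37.38
  [6→7]: (11.08+9.93)/2 × 1 = 10.505
  [7→8]: (9.93+8.86)/2 × 1 = 9.395
  [8→9.5]: (8.86+7.43)/2 × 1.5 = 12.2175
  Sum = 90.2575 mcg/mL·h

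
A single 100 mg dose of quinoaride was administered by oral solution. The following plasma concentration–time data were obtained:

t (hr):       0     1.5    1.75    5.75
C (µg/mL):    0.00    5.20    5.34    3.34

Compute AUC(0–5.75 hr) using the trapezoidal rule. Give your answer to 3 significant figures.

AUC = 22.6 µg/mL·hr

Trapezoidal AUC_0→5.75:
  [0→1.5]: (0.00+5.20)/2 × 1.5 = 3.9
  [1.5→1.75]: (5.20+5.34)/2 × 0.25 = 1.3175
  [1.75→5.75]: (5.34+3.34)/2 × 4 = 17.36
  Sum = 22.5775 µg/mL·hr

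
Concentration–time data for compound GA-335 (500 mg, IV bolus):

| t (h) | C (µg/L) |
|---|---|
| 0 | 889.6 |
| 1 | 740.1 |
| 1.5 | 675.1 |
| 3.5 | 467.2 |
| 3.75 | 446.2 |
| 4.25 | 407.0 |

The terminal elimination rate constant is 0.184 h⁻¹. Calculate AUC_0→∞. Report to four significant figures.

Trapezoidal AUC_0→4.25:
  [0→1]: (889.6+740.1)/2 × 1 = 814.85
  [1→1.5]: (740.1+675.1)/2 × 0.5 = 353.8
  [1.5→3.5]: (675.1+467.2)/2 × 2 = 1142.3
  [3.5→3.75]: (467.2+446.2)/2 × 0.25 = 114.175
  [3.75→4.25]: (446.2+407.0)/2 × 0.5 = 213.3
  Sum = 2638.425 µg/L·h
Extrapolated tail: C_last / k_e = 407.0 / 0.184 = 2211.957
AUC_0→∞ = 2638.425 + 2211.957 = 4850.382 µg/L·h

AUC = 4850 µg/L·h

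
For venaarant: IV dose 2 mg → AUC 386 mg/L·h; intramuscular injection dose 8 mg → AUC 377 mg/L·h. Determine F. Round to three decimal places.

F = 0.244

F = (AUC_ev / D_ev) / (AUC_iv / D_iv)
  = (377/8) / (386/2)
  = 47.125 / 193 = 0.2442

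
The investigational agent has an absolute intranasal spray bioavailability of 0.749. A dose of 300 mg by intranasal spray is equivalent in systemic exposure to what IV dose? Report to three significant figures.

Systemic exposure from an extravascular dose = F × D_ev, so the equivalent IV dose is F × D_ev.
D_iv = F × D_ev = 0.749 × 300 = 224.7 mg

D_iv = 225 mg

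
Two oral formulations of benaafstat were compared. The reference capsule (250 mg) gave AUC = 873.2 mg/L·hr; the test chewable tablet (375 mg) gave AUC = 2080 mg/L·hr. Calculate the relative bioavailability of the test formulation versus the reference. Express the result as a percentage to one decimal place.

F_rel = (AUC_test/D_test) / (AUC_ref/D_ref)
      = (2080/375) / (873.2/250)
      = 5.54667 / 3.4928 = 1.5880 = 158.80%

F_rel = 158.8%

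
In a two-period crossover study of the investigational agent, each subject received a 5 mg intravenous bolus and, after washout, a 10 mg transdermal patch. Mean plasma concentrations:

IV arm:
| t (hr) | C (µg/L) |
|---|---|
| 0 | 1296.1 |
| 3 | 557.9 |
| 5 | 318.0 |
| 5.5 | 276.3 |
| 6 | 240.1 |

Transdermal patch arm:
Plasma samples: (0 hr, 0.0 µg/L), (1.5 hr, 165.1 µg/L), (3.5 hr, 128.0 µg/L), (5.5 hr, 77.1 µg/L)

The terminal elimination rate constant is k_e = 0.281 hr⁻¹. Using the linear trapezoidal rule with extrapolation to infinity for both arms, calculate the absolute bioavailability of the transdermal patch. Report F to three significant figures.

F = 0.0936

Trapezoidal AUC_0→6 (IV):
  [0→3]: (1296.1+557.9)/2 × 3 = 2781.0
  [3→5]: (557.9+318.0)/2 × 2 = 875.9
  [5→5.5]: (318.0+276.3)/2 × 0.5 = 148.575
  [5.5→6]: (276.3+240.1)/2 × 0.5 = 129.1
  Sum = 3934.575 µg/L·hr
IV tail: 240.1/0.281 = 854.448; AUC_iv,0→∞ = 3934.575 + 854.448 = 4789.023 µg/L·hr
Trapezoidal AUC_0→5.5 (transdermal patch):
  [0→1.5]: (0.0+165.1)/2 × 1.5 = 123.825
  [1.5→3.5]: (165.1+128.0)/2 × 2 = 293.1
  [3.5→5.5]: (128.0+77.1)/2 × 2 = 205.1
  Sum = 622.025 µg/L·hr
transdermal patch tail: 77.1/0.281 = 274.377; AUC_ev,0→∞ = 622.025 + 274.377 = 896.402 µg/L·hr
F = (AUC_ev/D_ev)/(AUC_iv/D_iv) = (896.402/10)/(4789.023/5) = 89.6402/957.8046 = 0.0936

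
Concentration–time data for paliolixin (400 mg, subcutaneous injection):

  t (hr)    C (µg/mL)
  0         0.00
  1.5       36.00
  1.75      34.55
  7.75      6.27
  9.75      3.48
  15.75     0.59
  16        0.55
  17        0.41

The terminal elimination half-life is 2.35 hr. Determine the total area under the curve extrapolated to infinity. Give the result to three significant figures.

AUC = 182 µg/mL·hr

Trapezoidal AUC_0→17:
  [0→1.5]: (0.00+36.00)/2 × 1.5 = 27.0
  [1.5→1.75]: (36.00+34.55)/2 × 0.25 = 8.81875
  [1.75→7.75]: (34.55+6.27)/2 × 6 = 122.46
  [7.75→9.75]: (6.27+3.48)/2 × 2 = 9.75
  [9.75→15.75]: (3.48+0.59)/2 × 6 = 12.21
  [15.75→16]: (0.59+0.55)/2 × 0.25 = 0.1425
  [16→17]: (0.55+0.41)/2 × 1 = 0.48
  Sum = 180.86125 µg/mL·hr
k_e = ln2 / t½ = 0.693147 / 2.35 = 0.2950 hr^-1
Extrapolated tail: C_last / k_e = 0.41 / 0.295 = 1.390
AUC_0→∞ = 180.86125 + 1.390 = 182.25125 µg/mL·hr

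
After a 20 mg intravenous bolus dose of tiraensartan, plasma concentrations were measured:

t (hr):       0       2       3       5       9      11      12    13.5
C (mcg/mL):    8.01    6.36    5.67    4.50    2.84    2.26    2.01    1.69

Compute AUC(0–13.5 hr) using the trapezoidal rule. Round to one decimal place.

AUC = 55.2 mcg/mL·hr

Trapezoidal AUC_0→13.5:
  [0→2]: (8.01+6.36)/2 × 2 = 14.37
  [2→3]: (6.36+5.67)/2 × 1 = 6.015
  [3→5]: (5.67+4.50)/2 × 2 = 10.17
  [5→9]: (4.50+2.84)/2 × 4 = 14.68
  [9→11]: (2.84+2.26)/2 × 2 = 5.1
  [11→12]: (2.26+2.01)/2 × 1 = 2.135
  [12→13.5]: (2.01+1.69)/2 × 1.5 = 2.775
  Sum = 55.245 mcg/mL·hr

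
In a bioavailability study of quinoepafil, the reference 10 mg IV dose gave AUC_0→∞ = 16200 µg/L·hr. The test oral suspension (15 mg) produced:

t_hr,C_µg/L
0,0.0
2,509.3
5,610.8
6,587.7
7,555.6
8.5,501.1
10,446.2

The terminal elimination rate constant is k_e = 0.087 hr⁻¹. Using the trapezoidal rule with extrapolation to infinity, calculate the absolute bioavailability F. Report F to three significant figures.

Trapezoidal AUC_0→10 (oral suspension):
  [0→2]: (0.0+509.3)/2 × 2 = 509.3
  [2→5]: (509.3+610.8)/2 × 3 = 1680.15
  [5→6]: (610.8+587.7)/2 × 1 = 599.25
  [6→7]: (587.7+555.6)/2 × 1 = 571.65
  [7→8.5]: (555.6+501.1)/2 × 1.5 = 792.525
  [8.5→10]: (501.1+446.2)/2 × 1.5 = 710.475
  Sum = 4863.35 µg/L·hr
Tail: C_last/k_e = 446.2/0.087 = 5128.736
AUC_0→∞ (oral suspension) = 4863.35 + 5128.736 = 9992.086 µg/L·hr
F = (AUC_ev/D_ev)/(AUC_iv/D_iv) = (9992.086/15)/(16200/10) = 666.139/1620 = 0.4112

F = 0.411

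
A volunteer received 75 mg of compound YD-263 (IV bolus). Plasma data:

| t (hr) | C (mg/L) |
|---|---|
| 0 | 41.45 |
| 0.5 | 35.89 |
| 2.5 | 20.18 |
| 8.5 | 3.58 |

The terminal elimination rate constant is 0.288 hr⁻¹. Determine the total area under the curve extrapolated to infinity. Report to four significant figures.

Trapezoidal AUC_0→8.5:
  [0→0.5]: (41.45+35.89)/2 × 0.5 = 19.335
  [0.5→2.5]: (35.89+20.18)/2 × 2 = 56.07
  [2.5→8.5]: (20.18+3.58)/2 × 6 = 71.28
  Sum = 146.685 mg/L·hr
Extrapolated tail: C_last / k_e = 3.58 / 0.288 = 12.431
AUC_0→∞ = 146.685 + 12.431 = 159.116 mg/L·hr

AUC = 159.1 mg/L·hr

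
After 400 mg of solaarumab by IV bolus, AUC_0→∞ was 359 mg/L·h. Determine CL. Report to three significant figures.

CL = 1.11 L/h

CL = Dose_iv / AUC_0→∞
   = 400 / 359 = 1.11421 L/h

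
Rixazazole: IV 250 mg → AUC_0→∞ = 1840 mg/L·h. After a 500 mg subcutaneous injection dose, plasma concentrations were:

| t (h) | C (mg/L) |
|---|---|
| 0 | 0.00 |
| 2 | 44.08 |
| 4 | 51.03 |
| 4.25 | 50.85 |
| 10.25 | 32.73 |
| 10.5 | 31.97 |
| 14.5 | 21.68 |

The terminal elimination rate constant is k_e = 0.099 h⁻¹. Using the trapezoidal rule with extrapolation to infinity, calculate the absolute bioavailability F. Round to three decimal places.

Trapezoidal AUC_0→14.5 (subcutaneous injection):
  [0→2]: (0.00+44.08)/2 × 2 = 44.08
  [2→4]: (44.08+51.03)/2 × 2 = 95.11
  [4→4.25]: (51.03+50.85)/2 × 0.25 = 12.735
  [4.25→10.25]: (50.85+32.73)/2 × 6 = 250.74
  [10.25→10.5]: (32.73+31.97)/2 × 0.25 = 8.0875
  [10.5→14.5]: (31.97+21.68)/2 × 4 = 107.3
  Sum = 518.0525 mg/L·h
Tail: C_last/k_e = 21.68/0.099 = 218.990
AUC_0→∞ (subcutaneous injection) = 518.0525 + 218.990 = 737.0425 mg/L·h
F = (AUC_ev/D_ev)/(AUC_iv/D_iv) = (737.0425/500)/(1840/250) = 1.474085/7.36 = 0.2003

F = 0.200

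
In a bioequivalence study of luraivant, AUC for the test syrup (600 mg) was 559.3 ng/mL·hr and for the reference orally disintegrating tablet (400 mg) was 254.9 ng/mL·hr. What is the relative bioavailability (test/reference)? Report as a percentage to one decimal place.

F_rel = 146.3%

F_rel = (AUC_test/D_test) / (AUC_ref/D_ref)
      = (559.3/600) / (254.9/400)
      = 0.932167 / 0.63725 = 1.4628 = 146.28%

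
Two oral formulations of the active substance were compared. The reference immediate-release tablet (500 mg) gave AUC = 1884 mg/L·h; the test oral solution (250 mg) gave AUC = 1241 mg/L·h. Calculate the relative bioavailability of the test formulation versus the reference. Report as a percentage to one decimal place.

F_rel = 131.7%

F_rel = (AUC_test/D_test) / (AUC_ref/D_ref)
      = (1241/250) / (1884/500)
      = 4.964 / 3.768 = 1.3174 = 131.74%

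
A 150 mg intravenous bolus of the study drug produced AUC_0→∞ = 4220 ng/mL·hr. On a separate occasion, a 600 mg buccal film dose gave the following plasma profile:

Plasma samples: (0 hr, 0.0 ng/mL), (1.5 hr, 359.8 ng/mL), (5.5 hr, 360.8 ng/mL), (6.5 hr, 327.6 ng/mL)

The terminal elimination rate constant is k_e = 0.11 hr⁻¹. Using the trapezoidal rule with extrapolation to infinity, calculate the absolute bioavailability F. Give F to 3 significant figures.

Trapezoidal AUC_0→6.5 (buccal film):
  [0→1.5]: (0.0+359.8)/2 × 1.5 = 269.85
  [1.5→5.5]: (359.8+360.8)/2 × 4 = 1441.2
  [5.5→6.5]: (360.8+327.6)/2 × 1 = 344.2
  Sum = 2055.25 ng/mL·hr
Tail: C_last/k_e = 327.6/0.11 = 2978.182
AUC_0→∞ (buccal film) = 2055.25 + 2978.182 = 5033.432 ng/mL·hr
F = (AUC_ev/D_ev)/(AUC_iv/D_iv) = (5033.432/600)/(4220/150) = 8.38905/28.1333 = 0.2982

F = 0.298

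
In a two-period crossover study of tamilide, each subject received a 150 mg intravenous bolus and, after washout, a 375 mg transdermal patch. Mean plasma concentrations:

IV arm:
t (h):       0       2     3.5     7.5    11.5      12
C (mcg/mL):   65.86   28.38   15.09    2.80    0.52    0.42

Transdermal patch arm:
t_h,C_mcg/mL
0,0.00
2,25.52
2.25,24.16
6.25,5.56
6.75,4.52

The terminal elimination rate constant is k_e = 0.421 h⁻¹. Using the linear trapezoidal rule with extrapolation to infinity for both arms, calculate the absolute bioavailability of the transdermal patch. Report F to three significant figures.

Trapezoidal AUC_0→12 (IV):
  [0→2]: (65.86+28.38)/2 × 2 = 94.24
  [2→3.5]: (28.38+15.09)/2 × 1.5 = 32.6025
  [3.5→7.5]: (15.09+2.80)/2 × 4 = 35.78
  [7.5→11.5]: (2.80+0.52)/2 × 4 = 6.64
  [11.5→12]: (0.52+0.42)/2 × 0.5 = 0.235
  Sum = 169.4975 mcg/mL·h
IV tail: 0.42/0.421 = 0.998; AUC_iv,0→∞ = 169.4975 + 0.998 = 170.4955 mcg/mL·h
Trapezoidal AUC_0→6.75 (transdermal patch):
  [0→2]: (0.00+25.52)/2 × 2 = 25.52
  [2→2.25]: (25.52+24.16)/2 × 0.25 = 6.21
  [2.25→6.25]: (24.16+5.56)/2 × 4 = 59.44
  [6.25→6.75]: (5.56+4.52)/2 × 0.5 = 2.52
  Sum = 93.69 mcg/mL·h
transdermal patch tail: 4.52/0.421 = 10.736; AUC_ev,0→∞ = 93.69 + 10.736 = 104.426 mcg/mL·h
F = (AUC_ev/D_ev)/(AUC_iv/D_iv) = (104.426/375)/(170.4955/150) = 0.278469/1.13664 = 0.2450

F = 0.245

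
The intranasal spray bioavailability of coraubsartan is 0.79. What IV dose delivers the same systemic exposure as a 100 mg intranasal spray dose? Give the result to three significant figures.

Systemic exposure from an extravascular dose = F × D_ev, so the equivalent IV dose is F × D_ev.
D_iv = F × D_ev = 0.79 × 100 = 79 mg

D_iv = 79.0 mg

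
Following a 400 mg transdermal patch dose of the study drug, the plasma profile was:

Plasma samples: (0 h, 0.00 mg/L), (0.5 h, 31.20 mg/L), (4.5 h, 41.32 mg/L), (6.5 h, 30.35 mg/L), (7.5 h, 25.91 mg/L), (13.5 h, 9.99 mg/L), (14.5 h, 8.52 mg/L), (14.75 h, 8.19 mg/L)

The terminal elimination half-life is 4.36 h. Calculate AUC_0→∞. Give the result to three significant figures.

Trapezoidal AUC_0→14.75:
  [0→0.5]: (0.00+31.20)/2 × 0.5 = 7.8
  [0.5→4.5]: (31.20+41.32)/2 × 4 = 145.04
  [4.5→6.5]: (41.32+30.35)/2 × 2 = 71.67
  [6.5→7.5]: (30.35+25.91)/2 × 1 = 28.13
  [7.5→13.5]: (25.91+9.99)/2 × 6 = 107.7
  [13.5→14.5]: (9.99+8.52)/2 × 1 = 9.255
  [14.5→14.75]: (8.52+8.19)/2 × 0.25 = 2.08875
  Sum = 371.68375 mg/L·h
k_e = ln2 / t½ = 0.693147 / 4.36 = 0.1590 h^-1
Extrapolated tail: C_last / k_e = 8.19 / 0.159 = 51.509
AUC_0→∞ = 371.68375 + 51.509 = 423.19275 mg/L·h

AUC = 423 mg/L·h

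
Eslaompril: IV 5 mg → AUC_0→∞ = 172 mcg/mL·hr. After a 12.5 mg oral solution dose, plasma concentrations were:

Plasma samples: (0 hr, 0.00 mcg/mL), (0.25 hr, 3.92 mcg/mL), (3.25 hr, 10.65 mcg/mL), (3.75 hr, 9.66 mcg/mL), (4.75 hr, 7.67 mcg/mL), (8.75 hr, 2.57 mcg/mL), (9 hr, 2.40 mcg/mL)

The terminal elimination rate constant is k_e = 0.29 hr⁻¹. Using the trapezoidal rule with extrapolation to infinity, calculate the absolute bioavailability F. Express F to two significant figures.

Trapezoidal AUC_0→9 (oral solution):
  [0→0.25]: (0.00+3.92)/2 × 0.25 = 0.49
  [0.25→3.25]: (3.92+10.65)/2 × 3 = 21.855
  [3.25→3.75]: (10.65+9.66)/2 × 0.5 = 5.0775
  [3.75→4.75]: (9.66+7.67)/2 × 1 = 8.665
  [4.75→8.75]: (7.67+2.57)/2 × 4 = 20.48
  [8.75→9]: (2.57+2.40)/2 × 0.25 = 0.62125
  Sum = 57.18875 mcg/mL·hr
Tail: C_last/k_e = 2.40/0.29 = 8.276
AUC_0→∞ (oral solution) = 57.18875 + 8.276 = 65.46475 mcg/mL·hr
F = (AUC_ev/D_ev)/(AUC_iv/D_iv) = (65.46475/12.5)/(172/5) = 5.23718/34.4 = 0.1522

F = 0.15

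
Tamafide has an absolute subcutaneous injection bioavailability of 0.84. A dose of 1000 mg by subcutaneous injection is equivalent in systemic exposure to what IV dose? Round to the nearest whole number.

D_iv = 840 mg

Systemic exposure from an extravascular dose = F × D_ev, so the equivalent IV dose is F × D_ev.
D_iv = F × D_ev = 0.84 × 1000 = 840 mg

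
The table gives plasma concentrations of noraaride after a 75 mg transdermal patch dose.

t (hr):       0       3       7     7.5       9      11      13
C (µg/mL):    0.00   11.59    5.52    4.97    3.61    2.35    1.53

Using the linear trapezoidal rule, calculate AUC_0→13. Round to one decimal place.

AUC = 70.5 µg/mL·hr

Trapezoidal AUC_0→13:
  [0→3]: (0.00+11.59)/2 × 3 = 17.385
  [3→7]: (11.59+5.52)/2 × 4 = 34.22
  [7→7.5]: (5.52+4.97)/2 × 0.5 = 2.6225
  [7.5→9]: (4.97+3.61)/2 × 1.5 = 6.435
  [9→11]: (3.61+2.35)/2 × 2 = 5.96
  [11→13]: (2.35+1.53)/2 × 2 = 3.88
  Sum = 70.5025 µg/mL·hr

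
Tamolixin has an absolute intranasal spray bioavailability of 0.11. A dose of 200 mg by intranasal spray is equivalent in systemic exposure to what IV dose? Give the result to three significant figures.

Systemic exposure from an extravascular dose = F × D_ev, so the equivalent IV dose is F × D_ev.
D_iv = F × D_ev = 0.11 × 200 = 22 mg

D_iv = 22.0 mg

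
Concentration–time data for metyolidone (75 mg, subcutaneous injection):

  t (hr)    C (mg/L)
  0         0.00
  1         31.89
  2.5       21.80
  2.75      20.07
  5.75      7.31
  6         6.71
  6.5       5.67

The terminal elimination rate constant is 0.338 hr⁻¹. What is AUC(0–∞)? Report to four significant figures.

Trapezoidal AUC_0→6.5:
  [0→1]: (0.00+31.89)/2 × 1 = 15.945
  [1→2.5]: (31.89+21.80)/2 × 1.5 = 40.2675
  [2.5→2.75]: (21.80+20.07)/2 × 0.25 = 5.23375
  [2.75→5.75]: (20.07+7.31)/2 × 3 = 41.07
  [5.75→6]: (7.31+6.71)/2 × 0.25 = 1.7525
  [6→6.5]: (6.71+5.67)/2 × 0.5 = 3.095
  Sum = 107.36375 mg/L·hr
Extrapolated tail: C_last / k_e = 5.67 / 0.338 = 16.775
AUC_0→∞ = 107.36375 + 16.775 = 124.13875 mg/L·hr

AUC = 124.1 mg/L·hr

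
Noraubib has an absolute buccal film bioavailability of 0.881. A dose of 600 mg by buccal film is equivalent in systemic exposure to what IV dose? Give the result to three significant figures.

Systemic exposure from an extravascular dose = F × D_ev, so the equivalent IV dose is F × D_ev.
D_iv = F × D_ev = 0.881 × 600 = 528.6 mg

D_iv = 529 mg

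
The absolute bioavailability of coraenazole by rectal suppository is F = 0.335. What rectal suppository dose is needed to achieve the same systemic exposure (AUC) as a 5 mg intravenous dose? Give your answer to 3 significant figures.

For equal systemic exposure: F × D_ev = D_iv
D_ev = D_iv / F = 5 / 0.335 = 14.9254 mg

D_rectal = 14.9 mg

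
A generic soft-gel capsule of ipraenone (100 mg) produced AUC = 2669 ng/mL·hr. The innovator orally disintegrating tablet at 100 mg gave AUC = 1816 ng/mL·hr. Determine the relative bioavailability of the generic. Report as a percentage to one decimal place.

F_rel = (AUC_test/D_test) / (AUC_ref/D_ref)
      = (2669/100) / (1816/100)
      = 26.69 / 18.16 = 1.4697 = 146.97%

F_rel = 147.0%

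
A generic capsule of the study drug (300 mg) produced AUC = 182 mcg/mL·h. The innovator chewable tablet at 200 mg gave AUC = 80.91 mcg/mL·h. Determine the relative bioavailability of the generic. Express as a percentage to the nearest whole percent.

F_rel = 150%

F_rel = (AUC_test/D_test) / (AUC_ref/D_ref)
      = (182/300) / (80.91/200)
      = 0.606667 / 0.40455 = 1.4996 = 149.96%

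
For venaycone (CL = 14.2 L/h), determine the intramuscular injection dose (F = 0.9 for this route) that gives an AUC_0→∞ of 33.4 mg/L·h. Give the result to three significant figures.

Dose = 527 mg

Dose = CL × AUC_0→∞ / F
     = 14.2 × 33.4 / 0.9 = 526.978 mg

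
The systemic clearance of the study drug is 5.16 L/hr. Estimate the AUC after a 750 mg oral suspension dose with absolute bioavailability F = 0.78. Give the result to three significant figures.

AUC_0→∞ = F × Dose / CL
        = 0.78 × 750 / 5.16 = 113.372 mg/L·hr

AUC = 113 mg/L·hr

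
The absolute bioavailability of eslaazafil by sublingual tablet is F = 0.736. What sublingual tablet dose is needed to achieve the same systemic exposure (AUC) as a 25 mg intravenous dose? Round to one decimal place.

D_sublingual = 34.0 mg

For equal systemic exposure: F × D_ev = D_iv
D_ev = D_iv / F = 25 / 0.736 = 33.9674 mg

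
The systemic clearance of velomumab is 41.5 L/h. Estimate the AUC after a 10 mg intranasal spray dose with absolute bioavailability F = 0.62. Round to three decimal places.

AUC = 0.149 mg/L·h

AUC_0→∞ = F × Dose / CL
        = 0.62 × 10 / 41.5 = 0.149398 mg/L·h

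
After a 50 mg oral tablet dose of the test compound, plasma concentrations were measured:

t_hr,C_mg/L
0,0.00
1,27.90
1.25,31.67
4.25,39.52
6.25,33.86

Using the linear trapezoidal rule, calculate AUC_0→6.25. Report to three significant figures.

AUC = 202 mg/L·hr

Trapezoidal AUC_0→6.25:
  [0→1]: (0.00+27.90)/2 × 1 = 13.95
  [1→1.25]: (27.90+31.67)/2 × 0.25 = 7.44625
  [1.25→4.25]: (31.67+39.52)/2 × 3 = 106.785
  [4.25→6.25]: (39.52+33.86)/2 × 2 = 73.38
  Sum = 201.56125 mg/L·hr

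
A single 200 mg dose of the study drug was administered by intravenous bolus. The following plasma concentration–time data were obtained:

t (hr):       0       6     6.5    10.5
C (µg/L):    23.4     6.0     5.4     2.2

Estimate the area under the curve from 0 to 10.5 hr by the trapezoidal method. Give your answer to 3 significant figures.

Trapezoidal AUC_0→10.5:
  [0→6]: (23.4+6.0)/2 × 6 = 88.2
  [6→6.5]: (6.0+5.4)/2 × 0.5 = 2.85
  [6.5→10.5]: (5.4+2.2)/2 × 4 = 15.2
  Sum = 106.25 µg/L·hr

AUC = 106 µg/L·hr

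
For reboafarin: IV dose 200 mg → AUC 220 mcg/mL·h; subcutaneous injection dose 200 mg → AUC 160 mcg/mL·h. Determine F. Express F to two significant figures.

F = 0.73

F = (AUC_ev / D_ev) / (AUC_iv / D_iv)
  = (160/200) / (220/200)
  = 0.8 / 1.1 = 0.7273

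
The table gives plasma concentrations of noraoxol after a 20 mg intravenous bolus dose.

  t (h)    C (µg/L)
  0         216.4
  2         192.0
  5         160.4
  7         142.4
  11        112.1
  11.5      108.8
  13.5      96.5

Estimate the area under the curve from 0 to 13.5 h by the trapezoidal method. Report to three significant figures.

Trapezoidal AUC_0→13.5:
  [0→2]: (216.4+192.0)/2 × 2 = 408.4
  [2→5]: (192.0+160.4)/2 × 3 = 528.6
  [5→7]: (160.4+142.4)/2 × 2 = 302.8
  [7→11]: (142.4+112.1)/2 × 4 = 509.0
  [11→11.5]: (112.1+108.8)/2 × 0.5 = 55.225
  [11.5→13.5]: (108.8+96.5)/2 × 2 = 205.3
  Sum = 2009.325 µg/L·h

AUC = 2010 µg/L·h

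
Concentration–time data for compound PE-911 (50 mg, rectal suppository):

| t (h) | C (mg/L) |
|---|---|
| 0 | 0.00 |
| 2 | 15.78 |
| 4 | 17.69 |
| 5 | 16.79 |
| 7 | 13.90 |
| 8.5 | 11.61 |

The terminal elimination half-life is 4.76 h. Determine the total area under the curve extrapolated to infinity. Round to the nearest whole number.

Trapezoidal AUC_0→8.5:
  [0→2]: (0.00+15.78)/2 × 2 = 15.78
  [2→4]: (15.78+17.69)/2 × 2 = 33.47
  [4→5]: (17.69+16.79)/2 × 1 = 17.24
  [5→7]: (16.79+13.90)/2 × 2 = 30.69
  [7→8.5]: (13.90+11.61)/2 × 1.5 = 19.1325
  Sum = 116.3125 mg/L·h
k_e = ln2 / t½ = 0.693147 / 4.76 = 0.1456 h^-1
Extrapolated tail: C_last / k_e = 11.61 / 0.1456 = 79.739
AUC_0→∞ = 116.3125 + 79.739 = 196.0515 mg/L·h

AUC = 196 mg/L·h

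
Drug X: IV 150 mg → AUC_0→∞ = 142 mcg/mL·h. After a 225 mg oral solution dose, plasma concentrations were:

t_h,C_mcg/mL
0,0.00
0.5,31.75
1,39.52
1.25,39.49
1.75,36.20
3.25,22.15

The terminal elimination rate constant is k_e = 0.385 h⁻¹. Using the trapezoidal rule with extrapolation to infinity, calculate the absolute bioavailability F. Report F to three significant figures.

F = 0.732

Trapezoidal AUC_0→3.25 (oral solution):
  [0→0.5]: (0.00+31.75)/2 × 0.5 = 7.9375
  [0.5→1]: (31.75+39.52)/2 × 0.5 = 17.8175
  [1→1.25]: (39.52+39.49)/2 × 0.25 = 9.87625
  [1.25→1.75]: (39.49+36.20)/2 × 0.5 = 18.9225
  [1.75→3.25]: (36.20+22.15)/2 × 1.5 = 43.7625
  Sum = 98.31625 mcg/mL·h
Tail: C_last/k_e = 22.15/0.385 = 57.532
AUC_0→∞ (oral solution) = 98.31625 + 57.532 = 155.84825 mcg/mL·h
F = (AUC_ev/D_ev)/(AUC_iv/D_iv) = (155.84825/225)/(142/150) = 0.692659/0.946667 = 0.7317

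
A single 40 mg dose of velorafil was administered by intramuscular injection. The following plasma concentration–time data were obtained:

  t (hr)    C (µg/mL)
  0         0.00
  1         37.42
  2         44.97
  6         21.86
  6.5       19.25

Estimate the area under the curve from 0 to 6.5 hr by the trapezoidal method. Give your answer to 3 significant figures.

Trapezoidal AUC_0→6.5:
  [0→1]: (0.00+37.42)/2 × 1 = 18.71
  [1→2]: (37.42+44.97)/2 × 1 = 41.195
  [2→6]: (44.97+21.86)/2 × 4 = 133.66
  [6→6.5]: (21.86+19.25)/2 × 0.5 = 10.2775
  Sum = 203.8425 µg/mL·hr

AUC = 204 µg/mL·hr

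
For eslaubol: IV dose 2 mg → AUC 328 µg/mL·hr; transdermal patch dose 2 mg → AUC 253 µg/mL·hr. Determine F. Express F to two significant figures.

F = (AUC_ev / D_ev) / (AUC_iv / D_iv)
  = (253/2) / (328/2)
  = 126.5 / 164 = 0.7713

F = 0.77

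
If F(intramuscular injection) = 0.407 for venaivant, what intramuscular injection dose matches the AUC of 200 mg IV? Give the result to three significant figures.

D_intramuscular = 491 mg

For equal systemic exposure: F × D_ev = D_iv
D_ev = D_iv / F = 200 / 0.407 = 491.4 mg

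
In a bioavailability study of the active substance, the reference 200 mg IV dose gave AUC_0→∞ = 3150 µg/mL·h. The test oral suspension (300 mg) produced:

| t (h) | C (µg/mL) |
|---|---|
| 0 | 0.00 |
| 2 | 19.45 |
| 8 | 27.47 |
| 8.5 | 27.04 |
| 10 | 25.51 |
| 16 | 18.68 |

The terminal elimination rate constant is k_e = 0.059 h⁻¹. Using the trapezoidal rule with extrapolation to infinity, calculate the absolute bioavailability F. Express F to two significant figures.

Trapezoidal AUC_0→16 (oral suspension):
  [0→2]: (0.00+19.45)/2 × 2 = 19.45
  [2→8]: (19.45+27.47)/2 × 6 = 140.76
  [8→8.5]: (27.47+27.04)/2 × 0.5 = 13.6275
  [8.5→10]: (27.04+25.51)/2 × 1.5 = 39.4125
  [10→16]: (25.51+18.68)/2 × 6 = 132.57
  Sum = 345.82 µg/mL·h
Tail: C_last/k_e = 18.68/0.059 = 316.610
AUC_0→∞ (oral suspension) = 345.82 + 316.610 = 662.43 µg/mL·h
F = (AUC_ev/D_ev)/(AUC_iv/D_iv) = (662.43/300)/(3150/200) = 2.2081/15.75 = 0.1402

F = 0.14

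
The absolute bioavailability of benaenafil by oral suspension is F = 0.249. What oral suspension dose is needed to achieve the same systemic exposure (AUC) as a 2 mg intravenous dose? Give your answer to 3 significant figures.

D_oral = 8.03 mg

For equal systemic exposure: F × D_ev = D_iv
D_ev = D_iv / F = 2 / 0.249 = 8.03213 mg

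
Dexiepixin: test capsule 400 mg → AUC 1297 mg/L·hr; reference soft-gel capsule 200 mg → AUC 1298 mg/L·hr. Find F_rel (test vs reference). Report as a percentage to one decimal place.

F_rel = 50.0%

F_rel = (AUC_test/D_test) / (AUC_ref/D_ref)
      = (1297/400) / (1298/200)
      = 3.2425 / 6.49 = 0.4996 = 49.96%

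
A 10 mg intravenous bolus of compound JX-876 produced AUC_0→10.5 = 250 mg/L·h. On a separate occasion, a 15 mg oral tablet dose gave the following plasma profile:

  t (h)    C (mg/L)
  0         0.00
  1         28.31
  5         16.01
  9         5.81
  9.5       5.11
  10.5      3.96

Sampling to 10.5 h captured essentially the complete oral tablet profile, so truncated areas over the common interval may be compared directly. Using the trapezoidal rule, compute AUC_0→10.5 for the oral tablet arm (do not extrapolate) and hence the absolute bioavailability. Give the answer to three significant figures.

F = 0.410

Trapezoidal AUC_0→10.5 (oral tablet):
  [0→1]: (0.00+28.31)/2 × 1 = 14.155
  [1→5]: (28.31+16.01)/2 × 4 = 88.64
  [5→9]: (16.01+5.81)/2 × 4 = 43.64
  [9→9.5]: (5.81+5.11)/2 × 0.5 = 2.73
  [9.5→10.5]: (5.11+3.96)/2 × 1 = 4.535
  Sum = 153.7 mg/L·h
F = (AUC_ev/D_ev)/(AUC_iv/D_iv) = (153.7/15)/(250/10) = 10.2467/25 = 0.4099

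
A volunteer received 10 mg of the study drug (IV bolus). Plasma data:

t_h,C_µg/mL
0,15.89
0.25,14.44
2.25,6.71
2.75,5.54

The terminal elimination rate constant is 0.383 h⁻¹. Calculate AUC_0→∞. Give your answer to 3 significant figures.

AUC = 42.5 µg/mL·h

Trapezoidal AUC_0→2.75:
  [0→0.25]: (15.89+14.44)/2 × 0.25 = 3.79125
  [0.25→2.25]: (14.44+6.71)/2 × 2 = 21.15
  [2.25→2.75]: (6.71+5.54)/2 × 0.5 = 3.0625
  Sum = 28.00375 µg/mL·h
Extrapolated tail: C_last / k_e = 5.54 / 0.383 = 14.465
AUC_0→∞ = 28.00375 + 14.465 = 42.46875 µg/mL·h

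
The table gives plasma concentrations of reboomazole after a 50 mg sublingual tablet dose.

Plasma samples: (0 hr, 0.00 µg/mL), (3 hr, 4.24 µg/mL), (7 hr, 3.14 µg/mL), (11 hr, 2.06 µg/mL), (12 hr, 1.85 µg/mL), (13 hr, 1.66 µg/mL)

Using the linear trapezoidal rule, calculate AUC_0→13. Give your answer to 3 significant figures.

Trapezoidal AUC_0→13:
  [0→3]: (0.00+4.24)/2 × 3 = 6.36
  [3→7]: (4.24+3.14)/2 × 4 = 14.76
  [7→11]: (3.14+2.06)/2 × 4 = 10.4
  [11→12]: (2.06+1.85)/2 × 1 = 1.955
  [12→13]: (1.85+1.66)/2 × 1 = 1.755
  Sum = 35.23 µg/mL·hr

AUC = 35.2 µg/mL·hr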